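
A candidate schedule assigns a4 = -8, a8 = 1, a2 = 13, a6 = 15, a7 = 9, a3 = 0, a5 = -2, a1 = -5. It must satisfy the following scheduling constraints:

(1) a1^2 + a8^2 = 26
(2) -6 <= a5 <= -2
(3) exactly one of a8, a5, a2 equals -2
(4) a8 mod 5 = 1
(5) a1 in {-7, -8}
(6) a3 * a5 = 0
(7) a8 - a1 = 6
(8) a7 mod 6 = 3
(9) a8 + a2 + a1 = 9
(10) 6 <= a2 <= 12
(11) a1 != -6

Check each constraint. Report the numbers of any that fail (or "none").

Violated: 5 and 10.

(1) a1^2 + a8^2 = (-5)^2 + 1^2 = 25 + 1 = 26  OK
(2) a5 = -2 lies in [-6, -2]  OK
(3) a8=1, a5=-2, a2=13; 1 of them equals -2  OK
(4) 1 mod 5 = 1  OK
(5) a1 = -5 is not in {-7, -8}  FAIL
(6) a3 * a5 = 0 * (-2) = 0  OK
(7) a8 - a1 = 1 - (-5) = 6  OK
(8) 9 mod 6 = 3  OK
(9) a8 + a2 + a1 = 1 + 13 + (-5) = 9  OK
(10) a2 = 13 is outside [6, 12]  FAIL
(11) a1 = -5, and -5 ≠ -6  OK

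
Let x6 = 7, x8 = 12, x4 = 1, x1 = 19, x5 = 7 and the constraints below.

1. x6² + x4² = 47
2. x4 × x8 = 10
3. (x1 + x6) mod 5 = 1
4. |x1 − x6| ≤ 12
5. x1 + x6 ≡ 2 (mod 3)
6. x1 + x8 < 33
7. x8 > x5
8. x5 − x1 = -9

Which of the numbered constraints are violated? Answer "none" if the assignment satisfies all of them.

No — constraints 1, 2, 8 are not satisfied.

1. x6² + x4² = 7² + 1² = 49 + 1 = 50, not 47 — violated.
2. x4 × x8 = 1 × 12 = 12, not 10 — violated.
3. x1 + x6 = 26; 26 mod 5 = 1 — satisfied.
4. |19 − 7| = 12; 12 ≤ 12 — satisfied.
5. x1 + x6 = 26; 26 mod 3 = 2 — satisfied.
6. x1 + x8 = 19 + 12 = 31; 31 < 33 — satisfied.
7. x8 = 12, x5 = 7; 12 > 7 — satisfied.
8. x5 − x1 = 7 − 19 = -12, not -9 — violated.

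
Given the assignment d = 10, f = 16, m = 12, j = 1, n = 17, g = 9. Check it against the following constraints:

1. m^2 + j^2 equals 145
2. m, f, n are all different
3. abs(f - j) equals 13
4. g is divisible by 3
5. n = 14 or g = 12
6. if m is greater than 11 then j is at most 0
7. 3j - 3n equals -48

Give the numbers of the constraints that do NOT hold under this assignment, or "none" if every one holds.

No — constraints 3, 5, 6 are not satisfied.

1. m^2 + j^2 = 12^2 + 1^2 = 144 + 1 = 145 — OK.
2. values 12, 16, 17 are pairwise distinct — OK.
3. abs(16 - 1) = 15, not 13 — violated.
4. 9 / 3 = 3, so 3 divides 9 — OK.
5. n = 17 ≠ 14 and g = 9 ≠ 12; both disjuncts false — violated.
6. m = 12 > 11, so we need j ≤ 0; but j = 1 > 0 — violated.
7. 3j - 3n = 3(1) - 3(17) = -48 — OK.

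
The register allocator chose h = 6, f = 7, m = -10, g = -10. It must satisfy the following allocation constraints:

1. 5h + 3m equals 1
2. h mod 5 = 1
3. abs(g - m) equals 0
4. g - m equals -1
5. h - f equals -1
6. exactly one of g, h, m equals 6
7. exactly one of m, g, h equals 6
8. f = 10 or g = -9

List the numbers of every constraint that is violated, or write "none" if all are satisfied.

1. 5h + 3m = 5(6) + 3(-10) = 0, not 1  FAIL
2. 6 mod 5 = 1  OK
3. abs(-10 - (-10)) = 0  OK
4. g - m = -10 - (-10) = 0, not -1  FAIL
5. h - f = 6 - 7 = -1  OK
6. g=-10, h=6, m=-10; 1 of them equals 6  OK
7. m=-10, g=-10, h=6; 1 of them equals 6  OK
8. f = 7 ≠ 10 and g = -10 ≠ -9; both disjuncts false  FAIL

Violated: 1, 4, 8.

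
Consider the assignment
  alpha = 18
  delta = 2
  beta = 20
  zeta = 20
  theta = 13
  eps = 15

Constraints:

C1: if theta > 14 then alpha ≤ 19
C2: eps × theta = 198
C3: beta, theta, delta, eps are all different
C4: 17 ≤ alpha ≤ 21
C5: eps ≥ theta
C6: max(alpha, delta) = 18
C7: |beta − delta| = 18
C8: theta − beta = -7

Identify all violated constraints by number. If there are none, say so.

C1: theta = 13, not > 14; antecedent false, conditional vacuously true — holds.
C2: eps × theta = 15 × 13 = 195, not 198 — does not hold.
C3: values 20, 13, 2, 15 are pairwise distinct — holds.
C4: alpha = 18 lies in [17, 21] — holds.
C5: eps = 15, theta = 13; 15 ≥ 13 — holds.
C6: max(18, 2) = 18 — holds.
C7: |20 − 2| = 18 — holds.
C8: theta − beta = 13 − 20 = -7 — holds.

No — constraint 2 is not satisfied.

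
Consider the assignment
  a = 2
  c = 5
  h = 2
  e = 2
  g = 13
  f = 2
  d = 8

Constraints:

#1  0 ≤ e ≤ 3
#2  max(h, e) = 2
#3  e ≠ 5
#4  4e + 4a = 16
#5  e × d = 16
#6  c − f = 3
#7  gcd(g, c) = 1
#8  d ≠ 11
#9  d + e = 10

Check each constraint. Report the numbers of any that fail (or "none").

The assignment satisfies every constraint.

#1 e = 2 lies in [0, 3] — holds.
#2 max(2, 2) = 2 — holds.
#3 e = 2, and 2 ≠ 5 — holds.
#4 4e + 4a = 4(2) + 4(2) = 16 — holds.
#5 e × d = 2 × 8 = 16 — holds.
#6 c − f = 5 − 2 = 3 — holds.
#7 gcd(13, 5) = 1 — holds.
#8 d = 8, and 8 ≠ 11 — holds.
#9 d + e = 8 + 2 = 10 — holds.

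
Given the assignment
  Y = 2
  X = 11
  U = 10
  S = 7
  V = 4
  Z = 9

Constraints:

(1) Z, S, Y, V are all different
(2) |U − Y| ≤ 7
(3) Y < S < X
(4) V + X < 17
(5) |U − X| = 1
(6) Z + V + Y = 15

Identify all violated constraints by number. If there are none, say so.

The assignment fails constraint 2.

(1) values 9, 7, 2, 4 are pairwise distinct  holds
(2) |10 − 2| = 8; 8 > 7, exceeds bound 7  fails
(3) values 2 < 7 < 11  holds
(4) V + X = 4 + 11 = 15; 15 < 17  holds
(5) |10 − 11| = 1  holds
(6) Z + V + Y = 9 + 4 + 2 = 15  holds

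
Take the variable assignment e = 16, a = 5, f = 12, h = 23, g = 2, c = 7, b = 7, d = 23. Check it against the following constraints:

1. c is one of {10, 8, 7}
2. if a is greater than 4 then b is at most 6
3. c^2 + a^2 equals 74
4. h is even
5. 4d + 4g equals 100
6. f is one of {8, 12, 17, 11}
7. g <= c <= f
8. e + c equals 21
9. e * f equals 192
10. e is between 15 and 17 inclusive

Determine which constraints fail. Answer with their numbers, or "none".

No — constraints 2, 4, 8 are not satisfied.

1. c = 7 is in {10, 8, 7} — holds.
2. a = 5 > 4, so we need b ≤ 6; but b = 7 > 6 — does not hold.
3. c^2 + a^2 = 7^2 + 5^2 = 49 + 25 = 74 — holds.
4. h = 23 is odd — does not hold.
5. 4d + 4g = 4(23) + 4(2) = 100 — holds.
6. f = 12 is in {8, 12, 17, 11} — holds.
7. values 2 <= 7 <= 12 — holds.
8. e + c = 16 + 7 = 23, not 21 — does not hold.
9. e * f = 16 * 12 = 192 — holds.
10. e = 16 lies in [15, 17] — holds.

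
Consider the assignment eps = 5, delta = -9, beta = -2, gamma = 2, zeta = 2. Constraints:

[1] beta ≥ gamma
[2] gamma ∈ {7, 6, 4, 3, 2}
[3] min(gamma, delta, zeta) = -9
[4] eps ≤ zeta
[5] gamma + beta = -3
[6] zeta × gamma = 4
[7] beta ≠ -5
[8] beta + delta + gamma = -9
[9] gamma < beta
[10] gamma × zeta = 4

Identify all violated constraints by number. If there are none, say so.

[1] beta = -2, gamma = 2; -2 < 2 (want ≥) — violated.
[2] gamma = 2 is in {7, 6, 4, 3, 2} — OK.
[3] min(2, -9, 2) = -9 — OK.
[4] eps = 5, zeta = 2; 5 > 2 (want ≤) — violated.
[5] gamma + beta = 2 + (-2) = 0, not -3 — violated.
[6] zeta × gamma = 2 × 2 = 4 — OK.
[7] beta = -2, and -2 ≠ -5 — OK.
[8] beta + delta + gamma = -2 + (-9) + 2 = -9 — OK.
[9] gamma = 2, beta = -2; 2 ≥ -2 (want <) — violated.
[10] gamma × zeta = 2 × 2 = 4 — OK.

The assignment fails constraints 1, 4, 5, and 9.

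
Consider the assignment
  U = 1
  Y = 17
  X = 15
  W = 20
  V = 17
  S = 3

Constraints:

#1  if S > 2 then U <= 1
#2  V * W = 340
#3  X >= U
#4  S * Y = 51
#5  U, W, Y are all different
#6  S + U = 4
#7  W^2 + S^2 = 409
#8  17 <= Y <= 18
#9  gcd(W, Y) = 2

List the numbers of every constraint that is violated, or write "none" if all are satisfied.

No — constraint 9 is not satisfied.

#1 S = 3 > 2, so we need U ≤ 1; U = 1 ≤ 1  holds
#2 V * W = 17 * 20 = 340  holds
#3 X = 15, U = 1; 15 ≥ 1  holds
#4 S * Y = 3 * 17 = 51  holds
#5 values 1, 20, 17 are pairwise distinct  holds
#6 S + U = 3 + 1 = 4  holds
#7 W^2 + S^2 = 20^2 + 3^2 = 400 + 9 = 409  holds
#8 Y = 17 lies in [17, 18]  holds
#9 gcd(20, 17) = 1, not 2  fails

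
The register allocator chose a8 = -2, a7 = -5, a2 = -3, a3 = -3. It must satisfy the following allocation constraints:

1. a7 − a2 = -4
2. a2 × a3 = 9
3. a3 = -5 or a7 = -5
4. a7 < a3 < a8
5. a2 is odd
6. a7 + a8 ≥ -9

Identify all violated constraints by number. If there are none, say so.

No — constraint 1 is not satisfied.

1. a7 − a2 = -5 − (-3) = -2, not -4 — fails.
2. a2 × a3 = -3 × (-3) = 9 — holds.
3. a3 = -3 ≠ -5, but a7 = -5 = -5 (second disjunct) — holds.
4. values -5 < -3 < -2 — holds.
5. a2 = -3 is odd — holds.
6. a7 + a8 = -5 + (-2) = -7; -7 ≥ -9 — holds.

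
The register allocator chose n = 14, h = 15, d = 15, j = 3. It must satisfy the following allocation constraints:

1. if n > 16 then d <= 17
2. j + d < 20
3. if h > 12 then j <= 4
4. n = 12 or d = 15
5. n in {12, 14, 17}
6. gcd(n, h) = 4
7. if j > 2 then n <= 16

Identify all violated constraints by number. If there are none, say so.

The assignment fails constraint 6.

1. n = 14, not > 16; antecedent false, conditional vacuously true  OK
2. j + d = 3 + 15 = 18; 18 < 20  OK
3. h = 15 > 12, so we need j ≤ 4; j = 3 ≤ 4  OK
4. n = 14 ≠ 12, but d = 15 = 15 (second disjunct)  OK
5. n = 14 is in {12, 14, 17}  OK
6. gcd(14, 15) = 1, not 4  FAIL
7. j = 3 > 2, so we need n ≤ 16; n = 14 ≤ 16  OK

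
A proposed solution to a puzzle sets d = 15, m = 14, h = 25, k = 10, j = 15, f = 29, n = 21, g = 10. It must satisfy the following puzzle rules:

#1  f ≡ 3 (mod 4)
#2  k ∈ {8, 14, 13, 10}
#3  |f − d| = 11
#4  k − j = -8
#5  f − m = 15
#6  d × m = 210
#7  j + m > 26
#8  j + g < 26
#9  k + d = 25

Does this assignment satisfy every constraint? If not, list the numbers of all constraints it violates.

#1 29 mod 4 = 1, not 3 — violated.
#2 k = 10 is in {8, 14, 13, 10} — OK.
#3 |29 − 15| = 14, not 11 — violated.
#4 k − j = 10 − 15 = -5, not -8 — violated.
#5 f − m = 29 − 14 = 15 — OK.
#6 d × m = 15 × 14 = 210 — OK.
#7 j + m = 15 + 14 = 29; 29 > 26 — OK.
#8 j + g = 15 + 10 = 25; 25 < 26 — OK.
#9 k + d = 10 + 15 = 25 — OK.

Constraints 1, 3, 4 do not hold.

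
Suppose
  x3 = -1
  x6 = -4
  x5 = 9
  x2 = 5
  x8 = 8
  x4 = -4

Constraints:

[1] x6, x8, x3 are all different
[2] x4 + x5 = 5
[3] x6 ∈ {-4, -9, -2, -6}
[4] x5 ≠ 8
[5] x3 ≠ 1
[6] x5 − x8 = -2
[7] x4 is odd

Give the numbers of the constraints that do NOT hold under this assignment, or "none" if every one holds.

[1] values -4, 8, -1 are pairwise distinct  ✔
[2] x4 + x5 = -4 + 9 = 5  ✔
[3] x6 = -4 is in {-4, -9, -2, -6}  ✔
[4] x5 = 9, and 9 ≠ 8  ✔
[5] x3 = -1, and -1 ≠ 1  ✔
[6] x5 − x8 = 9 − 8 = 1, not -2  ✘
[7] x4 = -4 is even  ✘

Constraints 6, 7 are violated.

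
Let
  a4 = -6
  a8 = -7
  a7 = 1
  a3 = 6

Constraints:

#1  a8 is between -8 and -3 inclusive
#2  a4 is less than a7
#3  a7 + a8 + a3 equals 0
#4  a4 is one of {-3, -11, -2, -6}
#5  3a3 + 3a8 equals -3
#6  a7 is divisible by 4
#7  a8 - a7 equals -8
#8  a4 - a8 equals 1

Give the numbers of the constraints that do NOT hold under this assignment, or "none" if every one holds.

#1 a8 = -7 lies in [-8, -3] — holds.
#2 a4 = -6, a7 = 1; -6 < 1 — holds.
#3 a7 + a8 + a3 = 1 + (-7) + 6 = 0 — holds.
#4 a4 = -6 is in {-3, -11, -2, -6} — holds.
#5 3a3 + 3a8 = 3(6) + 3(-7) = -3 — holds.
#6 1 = 4*0 + 1, so 4 does not divide 1 — does not hold.
#7 a8 - a7 = -7 - 1 = -8 — holds.
#8 a4 - a8 = -6 - (-7) = 1 — holds.

Violated: 6.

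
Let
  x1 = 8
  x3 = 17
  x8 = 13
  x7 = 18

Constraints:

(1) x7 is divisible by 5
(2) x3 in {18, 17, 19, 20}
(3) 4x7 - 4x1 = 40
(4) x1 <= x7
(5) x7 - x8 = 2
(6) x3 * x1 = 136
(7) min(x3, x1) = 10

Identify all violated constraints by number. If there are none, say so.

(1) 18 = 5*3 + 3, so 5 does not divide 18 — does not hold.
(2) x3 = 17 is in {18, 17, 19, 20} — holds.
(3) 4x7 - 4x1 = 4(18) - 4(8) = 40 — holds.
(4) x1 = 8, x7 = 18; 8 ≤ 18 — holds.
(5) x7 - x8 = 18 - 13 = 5, not 2 — does not hold.
(6) x3 * x1 = 17 * 8 = 136 — holds.
(7) min(17, 8) = 8, not 10 — does not hold.

The assignment fails constraints 1, 5, 7.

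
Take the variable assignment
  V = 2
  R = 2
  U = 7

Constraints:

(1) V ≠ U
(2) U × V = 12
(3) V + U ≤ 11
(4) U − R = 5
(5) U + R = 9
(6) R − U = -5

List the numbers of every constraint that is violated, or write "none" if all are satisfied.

(1) V = 2, U = 7; distinct — OK.
(2) U × V = 7 × 2 = 14, not 12 — violated.
(3) V + U = 2 + 7 = 9; 9 ≤ 11 — OK.
(4) U − R = 7 − 2 = 5 — OK.
(5) U + R = 7 + 2 = 9 — OK.
(6) R − U = 2 − 7 = -5 — OK.

Constraint 2 does not hold.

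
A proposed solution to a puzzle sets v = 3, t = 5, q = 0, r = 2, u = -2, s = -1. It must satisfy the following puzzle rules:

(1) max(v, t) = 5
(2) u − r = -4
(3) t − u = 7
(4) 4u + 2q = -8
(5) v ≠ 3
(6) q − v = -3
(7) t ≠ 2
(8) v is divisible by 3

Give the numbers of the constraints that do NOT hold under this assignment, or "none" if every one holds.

Constraint 5 does not hold.

(1) max(3, 5) = 5  holds
(2) u − r = -2 − 2 = -4  holds
(3) t − u = 5 − (-2) = 7  holds
(4) 4u + 2q = 4(-2) + 2(0) = -8  holds
(5) v = 3, but 3 is required to differ  fails
(6) q − v = 0 − 3 = -3  holds
(7) t = 5, and 5 ≠ 2  holds
(8) 3 / 3 = 1, so 3 divides 3  holds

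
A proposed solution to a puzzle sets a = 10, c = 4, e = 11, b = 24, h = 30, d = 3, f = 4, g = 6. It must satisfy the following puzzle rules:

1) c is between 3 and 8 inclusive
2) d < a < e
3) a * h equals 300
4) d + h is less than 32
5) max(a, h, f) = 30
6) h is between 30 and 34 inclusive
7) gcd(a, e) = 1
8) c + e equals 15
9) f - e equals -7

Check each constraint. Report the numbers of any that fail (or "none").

1) c = 4 lies in [3, 8]  ✓
2) values 3 < 10 < 11  ✓
3) a * h = 10 * 30 = 300  ✓
4) d + h = 3 + 30 = 33; 33 ≥ 32, bound 32 not met  ✗
5) max(10, 30, 4) = 30  ✓
6) h = 30 lies in [30, 34]  ✓
7) gcd(10, 11) = 1  ✓
8) c + e = 4 + 11 = 15  ✓
9) f - e = 4 - 11 = -7  ✓

Violated: 4.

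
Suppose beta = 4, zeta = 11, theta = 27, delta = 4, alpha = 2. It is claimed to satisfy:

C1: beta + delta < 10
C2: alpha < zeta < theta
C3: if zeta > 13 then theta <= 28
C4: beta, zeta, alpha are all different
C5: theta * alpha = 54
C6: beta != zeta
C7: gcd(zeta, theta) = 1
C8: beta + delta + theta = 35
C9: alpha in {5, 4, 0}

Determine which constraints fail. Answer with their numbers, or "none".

The assignment fails constraint 9.

C1: beta + delta = 4 + 4 = 8; 8 < 10 — satisfied.
C2: values 2 < 11 < 27 — satisfied.
C3: zeta = 11, not > 13; antecedent false, conditional vacuously true — satisfied.
C4: values 4, 11, 2 are pairwise distinct — satisfied.
C5: theta * alpha = 27 * 2 = 54 — satisfied.
C6: beta = 4, zeta = 11; distinct — satisfied.
C7: gcd(11, 27) = 1 — satisfied.
C8: beta + delta + theta = 4 + 4 + 27 = 35 — satisfied.
C9: alpha = 2 is not in {5, 4, 0} — violated.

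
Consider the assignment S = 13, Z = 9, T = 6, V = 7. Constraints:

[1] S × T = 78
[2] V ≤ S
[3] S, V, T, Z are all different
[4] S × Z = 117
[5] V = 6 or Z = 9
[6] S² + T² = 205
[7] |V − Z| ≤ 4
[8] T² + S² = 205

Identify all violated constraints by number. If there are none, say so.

[1] S × T = 13 × 6 = 78 — OK.
[2] V = 7, S = 13; 7 ≤ 13 — OK.
[3] values 13, 7, 6, 9 are pairwise distinct — OK.
[4] S × Z = 13 × 9 = 117 — OK.
[5] V = 7 ≠ 6, but Z = 9 = 9 (second disjunct) — OK.
[6] S² + T² = 13² + 6² = 169 + 36 = 205 — OK.
[7] |7 − 9| = 2; 2 ≤ 4 — OK.
[8] T² + S² = 6² + 13² = 36 + 169 = 205 — OK.

No violations.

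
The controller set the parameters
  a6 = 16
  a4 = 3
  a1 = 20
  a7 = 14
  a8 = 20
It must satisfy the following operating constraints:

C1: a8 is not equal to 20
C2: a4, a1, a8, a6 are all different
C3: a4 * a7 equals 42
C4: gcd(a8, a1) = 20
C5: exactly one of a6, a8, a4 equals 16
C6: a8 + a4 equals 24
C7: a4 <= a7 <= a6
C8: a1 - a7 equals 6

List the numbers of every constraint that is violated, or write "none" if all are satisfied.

Violated: 1, 2, and 6.

C1: a8 = 20, but 20 is required to differ  ✗
C2: a1 = a8 = 20, not all different  ✗
C3: a4 * a7 = 3 * 14 = 42  ✓
C4: gcd(20, 20) = 20  ✓
C5: a6=16, a8=20, a4=3; 1 of them equals 16  ✓
C6: a8 + a4 = 20 + 3 = 23, not 24  ✗
C7: values 3 <= 14 <= 16  ✓
C8: a1 - a7 = 20 - 14 = 6  ✓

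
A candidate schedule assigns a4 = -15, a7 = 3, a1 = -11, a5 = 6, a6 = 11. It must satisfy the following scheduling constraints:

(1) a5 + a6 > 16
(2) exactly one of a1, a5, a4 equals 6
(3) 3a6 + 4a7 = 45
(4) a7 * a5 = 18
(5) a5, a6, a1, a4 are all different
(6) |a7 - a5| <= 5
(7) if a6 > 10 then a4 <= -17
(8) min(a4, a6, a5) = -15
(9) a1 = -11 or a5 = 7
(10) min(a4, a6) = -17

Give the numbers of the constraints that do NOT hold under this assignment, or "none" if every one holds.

(1) a5 + a6 = 6 + 11 = 17; 17 > 16 — holds.
(2) a1=-11, a5=6, a4=-15; 1 of them equals 6 — holds.
(3) 3a6 + 4a7 = 3(11) + 4(3) = 45 — holds.
(4) a7 * a5 = 3 * 6 = 18 — holds.
(5) values 6, 11, -11, -15 are pairwise distinct — holds.
(6) |3 - 6| = 3; 3 ≤ 5 — holds.
(7) a6 = 11 > 10, so we need a4 ≤ -17; but a4 = -15 > -17 — does not hold.
(8) min(-15, 11, 6) = -15 — holds.
(9) a1 = -11 = -11 (first disjunct) — holds.
(10) min(-15, 11) = -15, not -17 — does not hold.

No — constraints 7 and 10 are not satisfied.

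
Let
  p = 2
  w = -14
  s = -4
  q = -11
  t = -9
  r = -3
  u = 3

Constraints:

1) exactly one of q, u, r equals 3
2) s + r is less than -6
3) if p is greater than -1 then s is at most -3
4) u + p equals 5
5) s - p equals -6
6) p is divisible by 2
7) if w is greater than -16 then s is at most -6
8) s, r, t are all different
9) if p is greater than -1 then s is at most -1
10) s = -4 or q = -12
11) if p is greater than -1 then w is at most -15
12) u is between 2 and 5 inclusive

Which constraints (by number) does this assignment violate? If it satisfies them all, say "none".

Constraints 7, 11 do not hold.

1) q=-11, u=3, r=-3; 1 of them equals 3  holds
2) s + r = -4 + (-3) = -7; -7 < -6  holds
3) p = 2 > -1, so we need s ≤ -3; s = -4 ≤ -3  holds
4) u + p = 3 + 2 = 5  holds
5) s - p = -4 - 2 = -6  holds
6) 2 / 2 = 1, so 2 divides 2  holds
7) w = -14 > -16, so we need s ≤ -6; but s = -4 > -6  fails
8) values -4, -3, -9 are pairwise distinct  holds
9) p = 2 > -1, so we need s ≤ -1; s = -4 ≤ -1  holds
10) s = -4 = -4 (first disjunct)  holds
11) p = 2 > -1, so we need w ≤ -15; but w = -14 > -15  fails
12) u = 3 lies in [2, 5]  holds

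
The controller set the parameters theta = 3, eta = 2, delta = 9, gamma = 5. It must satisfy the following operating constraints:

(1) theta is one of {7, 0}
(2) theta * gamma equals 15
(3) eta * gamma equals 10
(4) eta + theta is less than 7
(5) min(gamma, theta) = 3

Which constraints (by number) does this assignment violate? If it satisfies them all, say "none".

No — constraint 1 is not satisfied.

(1) theta = 3 is not in {7, 0}  FAIL
(2) theta * gamma = 3 * 5 = 15  OK
(3) eta * gamma = 2 * 5 = 10  OK
(4) eta + theta = 2 + 3 = 5; 5 < 7  OK
(5) min(5, 3) = 3  OK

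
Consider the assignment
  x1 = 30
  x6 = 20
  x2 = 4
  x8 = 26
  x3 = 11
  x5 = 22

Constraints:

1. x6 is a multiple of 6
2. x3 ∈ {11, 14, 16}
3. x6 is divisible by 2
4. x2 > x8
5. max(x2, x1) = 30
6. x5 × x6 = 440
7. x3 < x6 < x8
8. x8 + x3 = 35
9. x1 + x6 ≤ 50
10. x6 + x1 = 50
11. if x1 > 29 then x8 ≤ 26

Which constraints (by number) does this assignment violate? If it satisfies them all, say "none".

1. 20 = 6×3 + 2, so 6 does not divide 20  false
2. x3 = 11 is in {11, 14, 16}  true
3. 20 / 2 = 10, so 2 divides 20  true
4. x2 = 4, x8 = 26; 4 ≤ 26 (want >)  false
5. max(4, 30) = 30  true
6. x5 × x6 = 22 × 20 = 440  true
7. values 11 < 20 < 26  true
8. x8 + x3 = 26 + 11 = 37, not 35  false
9. x1 + x6 = 30 + 20 = 50; 50 ≤ 50  true
10. x6 + x1 = 20 + 30 = 50  true
11. x1 = 30 > 29, so we need x8 ≤ 26; x8 = 26 ≤ 26  true

Constraints 1, 4, and 8 do not hold.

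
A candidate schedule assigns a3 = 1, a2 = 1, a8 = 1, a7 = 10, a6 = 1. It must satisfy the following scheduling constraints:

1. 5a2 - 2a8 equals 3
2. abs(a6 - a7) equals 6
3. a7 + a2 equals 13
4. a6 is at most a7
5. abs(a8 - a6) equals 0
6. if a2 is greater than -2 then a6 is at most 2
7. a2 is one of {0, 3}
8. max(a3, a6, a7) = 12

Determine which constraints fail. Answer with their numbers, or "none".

Constraints 2, 3, 7, and 8 are violated.

1. 5a2 - 2a8 = 5(1) - 2(1) = 3 — holds.
2. abs(1 - 10) = 9, not 6 — fails.
3. a7 + a2 = 10 + 1 = 11, not 13 — fails.
4. a6 = 1, a7 = 10; 1 ≤ 10 — holds.
5. abs(1 - 1) = 0 — holds.
6. a2 = 1 > -2, so we need a6 ≤ 2; a6 = 1 ≤ 2 — holds.
7. a2 = 1 is not in {0, 3} — fails.
8. max(1, 1, 10) = 10, not 12 — fails.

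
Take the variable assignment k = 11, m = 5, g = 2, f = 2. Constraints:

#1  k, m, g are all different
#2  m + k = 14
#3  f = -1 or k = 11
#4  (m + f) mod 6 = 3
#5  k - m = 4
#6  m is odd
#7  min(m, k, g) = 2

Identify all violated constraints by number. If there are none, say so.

#1 values 11, 5, 2 are pairwise distinct — satisfied.
#2 m + k = 5 + 11 = 16, not 14 — violated.
#3 f = 2 ≠ -1, but k = 11 = 11 (second disjunct) — satisfied.
#4 m + f = 7; 7 mod 6 = 1, not 3 — violated.
#5 k - m = 11 - 5 = 6, not 4 — violated.
#6 m = 5 is odd — satisfied.
#7 min(5, 11, 2) = 2 — satisfied.

Violated: 2, 4, and 5.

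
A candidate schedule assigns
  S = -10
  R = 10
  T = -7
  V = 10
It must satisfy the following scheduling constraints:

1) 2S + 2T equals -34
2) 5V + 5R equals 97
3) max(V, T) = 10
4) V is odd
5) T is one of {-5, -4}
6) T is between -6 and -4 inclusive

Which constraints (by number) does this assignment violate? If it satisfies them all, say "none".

No — constraints 2, 4, 5, and 6 are not satisfied.

1) 2S + 2T = 2(-10) + 2(-7) = -34  yes
2) 5V + 5R = 5(10) + 5(10) = 100, not 97  no
3) max(10, -7) = 10  yes
4) V = 10 is even  no
5) T = -7 is not in {-5, -4}  no
6) T = -7 is outside [-6, -4]  no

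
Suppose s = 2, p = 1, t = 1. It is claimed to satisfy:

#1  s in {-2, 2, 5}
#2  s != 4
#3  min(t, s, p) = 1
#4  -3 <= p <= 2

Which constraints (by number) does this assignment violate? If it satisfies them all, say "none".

All constraints are satisfied.

#1 s = 2 is in {-2, 2, 5} — holds.
#2 s = 2, and 2 ≠ 4 — holds.
#3 min(1, 2, 1) = 1 — holds.
#4 p = 1 lies in [-3, 2] — holds.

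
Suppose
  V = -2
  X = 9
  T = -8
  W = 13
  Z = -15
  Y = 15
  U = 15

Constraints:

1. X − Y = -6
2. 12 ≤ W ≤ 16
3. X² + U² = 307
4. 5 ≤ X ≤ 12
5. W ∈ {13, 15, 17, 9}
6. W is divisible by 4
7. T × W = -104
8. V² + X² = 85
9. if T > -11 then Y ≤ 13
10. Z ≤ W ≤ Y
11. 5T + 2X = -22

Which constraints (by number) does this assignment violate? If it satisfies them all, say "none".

Constraints 3, 6, 9 do not hold.

1. X − Y = 9 − 15 = -6 — satisfied.
2. W = 13 lies in [12, 16] — satisfied.
3. X² + U² = 9² + 15² = 81 + 225 = 306, not 307 — violated.
4. X = 9 lies in [5, 12] — satisfied.
5. W = 13 is in {13, 15, 17, 9} — satisfied.
6. 13 = 4×3 + 1, so 4 does not divide 13 — violated.
7. T × W = -8 × 13 = -104 — satisfied.
8. V² + X² = (-2)² + 9² = 4 + 81 = 85 — satisfied.
9. T = -8 > -11, so we need Y ≤ 13; but Y = 15 > 13 — violated.
10. values -15 ≤ 13 ≤ 15 — satisfied.
11. 5T + 2X = 5(-8) + 2(9) = -22 — satisfied.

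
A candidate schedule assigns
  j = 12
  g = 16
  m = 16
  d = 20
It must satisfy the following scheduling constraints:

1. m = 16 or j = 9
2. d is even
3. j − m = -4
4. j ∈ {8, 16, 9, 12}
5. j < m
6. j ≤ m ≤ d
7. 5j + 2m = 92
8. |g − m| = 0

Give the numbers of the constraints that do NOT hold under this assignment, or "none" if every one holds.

Yes — all constraints hold.

1. m = 16 = 16 (first disjunct)  ✓
2. d = 20 is even  ✓
3. j − m = 12 − 16 = -4  ✓
4. j = 12 is in {8, 16, 9, 12}  ✓
5. j = 12, m = 16; 12 < 16  ✓
6. values 12 ≤ 16 ≤ 20  ✓
7. 5j + 2m = 5(12) + 2(16) = 92  ✓
8. |16 − 16| = 0  ✓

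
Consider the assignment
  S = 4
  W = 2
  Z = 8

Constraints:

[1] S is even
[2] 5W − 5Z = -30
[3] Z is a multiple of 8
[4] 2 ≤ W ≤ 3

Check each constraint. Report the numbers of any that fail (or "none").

Yes — all constraints hold.

[1] S = 4 is even — holds.
[2] 5W − 5Z = 5(2) − 5(8) = -30 — holds.
[3] 8 / 8 = 1, so 8 divides 8 — holds.
[4] W = 2 lies in [2, 3] — holds.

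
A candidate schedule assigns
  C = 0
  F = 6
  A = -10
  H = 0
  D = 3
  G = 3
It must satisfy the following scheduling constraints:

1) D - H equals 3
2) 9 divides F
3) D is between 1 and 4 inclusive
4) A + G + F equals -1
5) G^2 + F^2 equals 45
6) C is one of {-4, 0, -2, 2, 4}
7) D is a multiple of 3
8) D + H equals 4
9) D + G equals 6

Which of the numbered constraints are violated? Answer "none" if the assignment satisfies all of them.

Constraints 2 and 8 are violated.

1) D - H = 3 - 0 = 3  true
2) 6 = 9*0 + 6, so 9 does not divide 6  false
3) D = 3 lies in [1, 4]  true
4) A + G + F = -10 + 3 + 6 = -1  true
5) G^2 + F^2 = 3^2 + 6^2 = 9 + 36 = 45  true
6) C = 0 is in {-4, 0, -2, 2, 4}  true
7) 3 / 3 = 1, so 3 divides 3  true
8) D + H = 3 + 0 = 3, not 4  false
9) D + G = 3 + 3 = 6  true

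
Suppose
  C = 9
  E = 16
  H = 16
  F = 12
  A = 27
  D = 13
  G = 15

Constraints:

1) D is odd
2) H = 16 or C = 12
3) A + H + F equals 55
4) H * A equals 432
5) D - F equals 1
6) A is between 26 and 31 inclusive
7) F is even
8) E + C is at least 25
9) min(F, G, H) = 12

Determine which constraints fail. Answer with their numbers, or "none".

No violations.

1) D = 13 is odd — satisfied.
2) H = 16 = 16 (first disjunct) — satisfied.
3) A + H + F = 27 + 16 + 12 = 55 — satisfied.
4) H * A = 16 * 27 = 432 — satisfied.
5) D - F = 13 - 12 = 1 — satisfied.
6) A = 27 lies in [26, 31] — satisfied.
7) F = 12 is even — satisfied.
8) E + C = 16 + 9 = 25; 25 ≥ 25 — satisfied.
9) min(12, 15, 16) = 12 — satisfied.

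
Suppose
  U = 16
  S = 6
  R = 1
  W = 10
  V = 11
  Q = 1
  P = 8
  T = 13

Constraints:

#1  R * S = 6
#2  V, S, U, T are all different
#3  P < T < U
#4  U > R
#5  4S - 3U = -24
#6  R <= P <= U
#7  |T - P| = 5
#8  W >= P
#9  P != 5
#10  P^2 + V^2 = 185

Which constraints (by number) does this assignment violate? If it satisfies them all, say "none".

None — every constraint holds.

#1 R * S = 1 * 6 = 6 — satisfied.
#2 values 11, 6, 16, 13 are pairwise distinct — satisfied.
#3 values 8 < 13 < 16 — satisfied.
#4 U = 16, R = 1; 16 > 1 — satisfied.
#5 4S - 3U = 4(6) - 3(16) = -24 — satisfied.
#6 values 1 <= 8 <= 16 — satisfied.
#7 |13 - 8| = 5 — satisfied.
#8 W = 10, P = 8; 10 ≥ 8 — satisfied.
#9 P = 8, and 8 ≠ 5 — satisfied.
#10 P^2 + V^2 = 8^2 + 11^2 = 64 + 121 = 185 — satisfied.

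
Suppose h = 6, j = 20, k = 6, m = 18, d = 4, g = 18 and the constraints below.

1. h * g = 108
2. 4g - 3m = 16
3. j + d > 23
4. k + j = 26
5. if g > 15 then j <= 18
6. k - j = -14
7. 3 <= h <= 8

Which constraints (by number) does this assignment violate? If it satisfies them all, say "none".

Constraints 2 and 5 are violated.

1. h * g = 6 * 18 = 108  holds
2. 4g - 3m = 4(18) - 3(18) = 18, not 16  fails
3. j + d = 20 + 4 = 24; 24 > 23  holds
4. k + j = 6 + 20 = 26  holds
5. g = 18 > 15, so we need j ≤ 18; but j = 20 > 18  fails
6. k - j = 6 - 20 = -14  holds
7. h = 6 lies in [3, 8]  holds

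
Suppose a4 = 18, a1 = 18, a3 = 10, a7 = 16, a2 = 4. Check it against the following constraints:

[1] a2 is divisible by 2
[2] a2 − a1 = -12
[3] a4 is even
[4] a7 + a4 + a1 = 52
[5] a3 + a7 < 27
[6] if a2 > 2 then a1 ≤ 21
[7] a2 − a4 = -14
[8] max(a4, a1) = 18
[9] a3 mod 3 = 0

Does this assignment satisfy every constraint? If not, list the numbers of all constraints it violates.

Constraints 2 and 9 do not hold.

[1] 4 / 2 = 2, so 2 divides 4  holds
[2] a2 − a1 = 4 − 18 = -14, not -12  fails
[3] a4 = 18 is even  holds
[4] a7 + a4 + a1 = 16 + 18 + 18 = 52  holds
[5] a3 + a7 = 10 + 16 = 26; 26 < 27  holds
[6] a2 = 4 > 2, so we need a1 ≤ 21; a1 = 18 ≤ 21  holds
[7] a2 − a4 = 4 − 18 = -14  holds
[8] max(18, 18) = 18  holds
[9] 10 mod 3 = 1, not 0  fails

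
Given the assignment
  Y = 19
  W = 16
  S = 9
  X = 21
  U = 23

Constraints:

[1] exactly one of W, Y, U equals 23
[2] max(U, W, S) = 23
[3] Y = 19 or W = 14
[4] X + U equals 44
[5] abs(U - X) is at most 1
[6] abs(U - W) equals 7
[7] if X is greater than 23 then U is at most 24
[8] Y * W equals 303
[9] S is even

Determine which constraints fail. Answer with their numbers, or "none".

Constraints 5, 8, and 9 are violated.

[1] W=16, Y=19, U=23; 1 of them equals 23 — OK.
[2] max(23, 16, 9) = 23 — OK.
[3] Y = 19 = 19 (first disjunct) — OK.
[4] X + U = 21 + 23 = 44 — OK.
[5] abs(23 - 21) = 2; 2 > 1, exceeds bound 1 — violated.
[6] abs(23 - 16) = 7 — OK.
[7] X = 21, not > 23; antecedent false, conditional vacuously true — OK.
[8] Y * W = 19 * 16 = 304, not 303 — violated.
[9] S = 9 is odd — violated.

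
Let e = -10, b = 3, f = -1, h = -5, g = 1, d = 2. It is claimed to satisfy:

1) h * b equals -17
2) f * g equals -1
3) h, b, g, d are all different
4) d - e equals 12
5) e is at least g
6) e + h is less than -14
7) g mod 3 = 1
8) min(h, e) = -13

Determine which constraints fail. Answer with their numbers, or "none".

The assignment fails constraints 1, 5, and 8.

1) h * b = -5 * 3 = -15, not -17  ✗
2) f * g = -1 * 1 = -1  ✓
3) values -5, 3, 1, 2 are pairwise distinct  ✓
4) d - e = 2 - (-10) = 12  ✓
5) e = -10, g = 1; -10 < 1 (want ≥)  ✗
6) e + h = -10 + (-5) = -15; -15 < -14  ✓
7) 1 mod 3 = 1  ✓
8) min(-5, -10) = -10, not -13  ✗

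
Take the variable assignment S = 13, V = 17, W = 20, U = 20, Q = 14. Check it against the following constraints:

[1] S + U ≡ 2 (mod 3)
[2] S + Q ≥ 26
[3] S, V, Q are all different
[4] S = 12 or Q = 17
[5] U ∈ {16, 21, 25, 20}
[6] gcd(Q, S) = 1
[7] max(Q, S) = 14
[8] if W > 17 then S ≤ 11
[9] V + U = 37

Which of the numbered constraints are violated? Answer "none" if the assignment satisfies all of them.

Constraints 1, 4, 8 do not hold.

[1] S + U = 33; 33 mod 3 = 0, not 2 — fails.
[2] S + Q = 13 + 14 = 27; 27 ≥ 26 — holds.
[3] values 13, 17, 14 are pairwise distinct — holds.
[4] S = 13 ≠ 12 and Q = 14 ≠ 17; both disjuncts false — fails.
[5] U = 20 is in {16, 21, 25, 20} — holds.
[6] gcd(14, 13) = 1 — holds.
[7] max(14, 13) = 14 — holds.
[8] W = 20 > 17, so we need S ≤ 11; but S = 13 > 11 — fails.
[9] V + U = 17 + 20 = 37 — holds.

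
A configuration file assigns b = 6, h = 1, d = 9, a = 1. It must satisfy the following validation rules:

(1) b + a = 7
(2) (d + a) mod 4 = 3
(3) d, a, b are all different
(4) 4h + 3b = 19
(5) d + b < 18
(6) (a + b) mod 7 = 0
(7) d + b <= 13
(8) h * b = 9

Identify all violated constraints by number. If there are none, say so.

Constraints 2, 4, 7, and 8 are violated.

(1) b + a = 6 + 1 = 7  holds
(2) d + a = 10; 10 mod 4 = 2, not 3  fails
(3) values 9, 1, 6 are pairwise distinct  holds
(4) 4h + 3b = 4(1) + 3(6) = 22, not 19  fails
(5) d + b = 9 + 6 = 15; 15 < 18  holds
(6) a + b = 7; 7 mod 7 = 0  holds
(7) d + b = 9 + 6 = 15; 15 > 13, bound 13 not met  fails
(8) h * b = 1 * 6 = 6, not 9  fails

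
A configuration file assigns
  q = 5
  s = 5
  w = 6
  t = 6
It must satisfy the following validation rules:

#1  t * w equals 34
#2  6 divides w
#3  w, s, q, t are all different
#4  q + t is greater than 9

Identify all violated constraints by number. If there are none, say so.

The assignment fails constraints 1, 3.

#1 t * w = 6 * 6 = 36, not 34  ✗
#2 6 / 6 = 1, so 6 divides 6  ✓
#3 s = q = 5, not all different  ✗
#4 q + t = 5 + 6 = 11; 11 > 9  ✓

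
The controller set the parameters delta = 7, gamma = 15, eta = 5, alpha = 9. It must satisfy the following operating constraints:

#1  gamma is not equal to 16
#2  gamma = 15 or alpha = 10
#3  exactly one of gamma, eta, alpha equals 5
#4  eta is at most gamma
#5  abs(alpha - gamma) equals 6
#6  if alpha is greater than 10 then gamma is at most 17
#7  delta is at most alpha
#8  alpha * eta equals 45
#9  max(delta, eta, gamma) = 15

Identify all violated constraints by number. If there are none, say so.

All constraints are satisfied.

#1 gamma = 15, and 15 ≠ 16 — holds.
#2 gamma = 15 = 15 (first disjunct) — holds.
#3 gamma=15, eta=5, alpha=9; 1 of them equals 5 — holds.
#4 eta = 5, gamma = 15; 5 ≤ 15 — holds.
#5 abs(9 - 15) = 6 — holds.
#6 alpha = 9, not > 10; antecedent false, conditional vacuously true — holds.
#7 delta = 7, alpha = 9; 7 ≤ 9 — holds.
#8 alpha * eta = 9 * 5 = 45 — holds.
#9 max(7, 5, 15) = 15 — holds.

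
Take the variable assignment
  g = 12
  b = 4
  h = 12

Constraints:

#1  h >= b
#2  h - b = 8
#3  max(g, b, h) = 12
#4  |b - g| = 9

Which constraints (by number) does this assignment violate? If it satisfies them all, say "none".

The assignment fails constraint 4.

#1 h = 12, b = 4; 12 ≥ 4  yes
#2 h - b = 12 - 4 = 8  yes
#3 max(12, 4, 12) = 12  yes
#4 |4 - 12| = 8, not 9  no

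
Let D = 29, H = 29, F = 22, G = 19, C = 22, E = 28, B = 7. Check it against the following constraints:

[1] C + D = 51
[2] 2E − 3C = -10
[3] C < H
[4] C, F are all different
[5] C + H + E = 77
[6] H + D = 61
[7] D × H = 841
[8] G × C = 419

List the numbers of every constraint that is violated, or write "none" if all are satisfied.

The assignment fails constraints 4, 5, 6, and 8.

[1] C + D = 22 + 29 = 51 — holds.
[2] 2E − 3C = 2(28) − 3(22) = -10 — holds.
[3] C = 22, H = 29; 22 < 29 — holds.
[4] C = F = 22, not all different — fails.
[5] C + H + E = 22 + 29 + 28 = 79, not 77 — fails.
[6] H + D = 29 + 29 = 58, not 61 — fails.
[7] D × H = 29 × 29 = 841 — holds.
[8] G × C = 19 × 22 = 418, not 419 — fails.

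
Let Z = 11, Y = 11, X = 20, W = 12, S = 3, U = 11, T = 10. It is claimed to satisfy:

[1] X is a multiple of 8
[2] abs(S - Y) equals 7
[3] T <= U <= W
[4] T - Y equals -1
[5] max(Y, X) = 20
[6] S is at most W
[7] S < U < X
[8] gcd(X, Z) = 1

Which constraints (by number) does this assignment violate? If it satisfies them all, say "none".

Violated: 1 and 2.

[1] 20 = 8*2 + 4, so 8 does not divide 20 — violated.
[2] abs(3 - 11) = 8, not 7 — violated.
[3] values 10 <= 11 <= 12 — satisfied.
[4] T - Y = 10 - 11 = -1 — satisfied.
[5] max(11, 20) = 20 — satisfied.
[6] S = 3, W = 12; 3 ≤ 12 — satisfied.
[7] values 3 < 11 < 20 — satisfied.
[8] gcd(20, 11) = 1 — satisfied.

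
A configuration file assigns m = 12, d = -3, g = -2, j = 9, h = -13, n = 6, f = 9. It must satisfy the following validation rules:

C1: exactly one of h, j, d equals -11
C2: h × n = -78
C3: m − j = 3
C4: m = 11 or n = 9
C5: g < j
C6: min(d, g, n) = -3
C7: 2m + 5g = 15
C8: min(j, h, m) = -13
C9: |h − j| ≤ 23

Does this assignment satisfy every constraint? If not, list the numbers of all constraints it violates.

C1: h=-13, j=9, d=-3; 0 of them equal -11, not exactly one  false
C2: h × n = -13 × 6 = -78  true
C3: m − j = 12 − 9 = 3  true
C4: m = 12 ≠ 11 and n = 6 ≠ 9; both disjuncts false  false
C5: g = -2, j = 9; -2 < 9  true
C6: min(-3, -2, 6) = -3  true
C7: 2m + 5g = 2(12) + 5(-2) = 14, not 15  false
C8: min(9, -13, 12) = -13  true
C9: |-13 − 9| = 22; 22 ≤ 23  true

Violated: 1, 4, 7.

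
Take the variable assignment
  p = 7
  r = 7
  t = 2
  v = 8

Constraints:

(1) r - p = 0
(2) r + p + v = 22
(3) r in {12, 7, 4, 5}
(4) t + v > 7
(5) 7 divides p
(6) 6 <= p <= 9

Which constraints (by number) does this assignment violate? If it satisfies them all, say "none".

(1) r - p = 7 - 7 = 0 — holds.
(2) r + p + v = 7 + 7 + 8 = 22 — holds.
(3) r = 7 is in {12, 7, 4, 5} — holds.
(4) t + v = 2 + 8 = 10; 10 > 7 — holds.
(5) 7 / 7 = 1, so 7 divides 7 — holds.
(6) p = 7 lies in [6, 9] — holds.

All constraints are satisfied.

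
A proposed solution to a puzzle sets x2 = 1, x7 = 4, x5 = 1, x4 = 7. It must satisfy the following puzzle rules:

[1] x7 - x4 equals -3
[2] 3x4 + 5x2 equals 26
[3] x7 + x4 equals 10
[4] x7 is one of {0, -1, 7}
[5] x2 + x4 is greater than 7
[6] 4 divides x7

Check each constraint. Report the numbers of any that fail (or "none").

[1] x7 - x4 = 4 - 7 = -3 — holds.
[2] 3x4 + 5x2 = 3(7) + 5(1) = 26 — holds.
[3] x7 + x4 = 4 + 7 = 11, not 10 — fails.
[4] x7 = 4 is not in {0, -1, 7} — fails.
[5] x2 + x4 = 1 + 7 = 8; 8 > 7 — holds.
[6] 4 / 4 = 1, so 4 divides 4 — holds.

Constraints 3 and 4 do not hold.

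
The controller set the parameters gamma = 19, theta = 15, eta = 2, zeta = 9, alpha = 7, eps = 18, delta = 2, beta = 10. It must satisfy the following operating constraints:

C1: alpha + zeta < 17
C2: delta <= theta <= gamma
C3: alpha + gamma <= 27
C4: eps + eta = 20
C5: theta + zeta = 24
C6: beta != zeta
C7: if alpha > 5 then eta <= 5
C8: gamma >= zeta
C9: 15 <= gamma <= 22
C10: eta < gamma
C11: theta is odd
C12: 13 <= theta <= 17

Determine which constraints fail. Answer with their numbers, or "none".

C1: alpha + zeta = 7 + 9 = 16; 16 < 17  true
C2: values 2 <= 15 <= 19  true
C3: alpha + gamma = 7 + 19 = 26; 26 ≤ 27  true
C4: eps + eta = 18 + 2 = 20  true
C5: theta + zeta = 15 + 9 = 24  true
C6: beta = 10, zeta = 9; distinct  true
C7: alpha = 7 > 5, so we need eta ≤ 5; eta = 2 ≤ 5  true
C8: gamma = 19, zeta = 9; 19 ≥ 9  true
C9: gamma = 19 lies in [15, 22]  true
C10: eta = 2, gamma = 19; 2 < 19  true
C11: theta = 15 is odd  true
C12: theta = 15 lies in [13, 17]  true

All constraints are satisfied.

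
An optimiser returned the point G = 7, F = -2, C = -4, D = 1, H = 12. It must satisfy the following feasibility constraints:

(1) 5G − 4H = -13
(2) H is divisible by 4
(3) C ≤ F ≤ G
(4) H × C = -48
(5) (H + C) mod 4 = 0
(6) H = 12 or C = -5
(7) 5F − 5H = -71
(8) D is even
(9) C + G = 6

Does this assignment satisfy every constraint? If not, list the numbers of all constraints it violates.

Violated: 7, 8, and 9.

(1) 5G − 4H = 5(7) − 4(12) = -13  OK
(2) 12 / 4 = 3, so 4 divides 12  OK
(3) values -4 ≤ -2 ≤ 7  OK
(4) H × C = 12 × (-4) = -48  OK
(5) H + C = 8; 8 mod 4 = 0  OK
(6) H = 12 = 12 (first disjunct)  OK
(7) 5F − 5H = 5(-2) − 5(12) = -70, not -71  FAIL
(8) D = 1 is odd  FAIL
(9) C + G = -4 + 7 = 3, not 6  FAIL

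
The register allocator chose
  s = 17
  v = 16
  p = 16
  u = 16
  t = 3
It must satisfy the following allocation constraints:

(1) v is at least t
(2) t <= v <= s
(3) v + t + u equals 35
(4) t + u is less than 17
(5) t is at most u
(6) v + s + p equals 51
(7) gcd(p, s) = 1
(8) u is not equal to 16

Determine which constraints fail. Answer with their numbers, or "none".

Constraints 4, 6, 8 do not hold.

(1) v = 16, t = 3; 16 ≥ 3 — satisfied.
(2) values 3 <= 16 <= 17 — satisfied.
(3) v + t + u = 16 + 3 + 16 = 35 — satisfied.
(4) t + u = 3 + 16 = 19; 19 ≥ 17, bound 17 not met — violated.
(5) t = 3, u = 16; 3 ≤ 16 — satisfied.
(6) v + s + p = 16 + 17 + 16 = 49, not 51 — violated.
(7) gcd(16, 17) = 1 — satisfied.
(8) u = 16, but 16 is required to differ — violated.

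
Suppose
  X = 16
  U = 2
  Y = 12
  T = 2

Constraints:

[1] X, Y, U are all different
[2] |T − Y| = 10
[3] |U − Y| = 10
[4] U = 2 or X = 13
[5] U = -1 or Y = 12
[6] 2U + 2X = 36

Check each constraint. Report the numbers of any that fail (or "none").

[1] values 16, 12, 2 are pairwise distinct — OK.
[2] |2 − 12| = 10 — OK.
[3] |2 − 12| = 10 — OK.
[4] U = 2 = 2 (first disjunct) — OK.
[5] U = 2 ≠ -1, but Y = 12 = 12 (second disjunct) — OK.
[6] 2U + 2X = 2(2) + 2(16) = 36 — OK.

All constraints are satisfied.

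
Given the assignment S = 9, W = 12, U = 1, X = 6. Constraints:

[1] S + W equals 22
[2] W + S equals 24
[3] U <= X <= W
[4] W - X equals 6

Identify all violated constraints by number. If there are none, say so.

[1] S + W = 9 + 12 = 21, not 22 — violated.
[2] W + S = 12 + 9 = 21, not 24 — violated.
[3] values 1 <= 6 <= 12 — OK.
[4] W - X = 12 - 6 = 6 — OK.

The assignment fails constraints 1 and 2.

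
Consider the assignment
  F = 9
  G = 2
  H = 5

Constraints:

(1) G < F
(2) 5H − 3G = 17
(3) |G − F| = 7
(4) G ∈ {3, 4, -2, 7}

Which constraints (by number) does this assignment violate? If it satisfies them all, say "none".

The assignment fails constraints 2, 4.

(1) G = 2, F = 9; 2 < 9  holds
(2) 5H − 3G = 5(5) − 3(2) = 19, not 17  fails
(3) |2 − 9| = 7  holds
(4) G = 2 is not in {3, 4, -2, 7}  fails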